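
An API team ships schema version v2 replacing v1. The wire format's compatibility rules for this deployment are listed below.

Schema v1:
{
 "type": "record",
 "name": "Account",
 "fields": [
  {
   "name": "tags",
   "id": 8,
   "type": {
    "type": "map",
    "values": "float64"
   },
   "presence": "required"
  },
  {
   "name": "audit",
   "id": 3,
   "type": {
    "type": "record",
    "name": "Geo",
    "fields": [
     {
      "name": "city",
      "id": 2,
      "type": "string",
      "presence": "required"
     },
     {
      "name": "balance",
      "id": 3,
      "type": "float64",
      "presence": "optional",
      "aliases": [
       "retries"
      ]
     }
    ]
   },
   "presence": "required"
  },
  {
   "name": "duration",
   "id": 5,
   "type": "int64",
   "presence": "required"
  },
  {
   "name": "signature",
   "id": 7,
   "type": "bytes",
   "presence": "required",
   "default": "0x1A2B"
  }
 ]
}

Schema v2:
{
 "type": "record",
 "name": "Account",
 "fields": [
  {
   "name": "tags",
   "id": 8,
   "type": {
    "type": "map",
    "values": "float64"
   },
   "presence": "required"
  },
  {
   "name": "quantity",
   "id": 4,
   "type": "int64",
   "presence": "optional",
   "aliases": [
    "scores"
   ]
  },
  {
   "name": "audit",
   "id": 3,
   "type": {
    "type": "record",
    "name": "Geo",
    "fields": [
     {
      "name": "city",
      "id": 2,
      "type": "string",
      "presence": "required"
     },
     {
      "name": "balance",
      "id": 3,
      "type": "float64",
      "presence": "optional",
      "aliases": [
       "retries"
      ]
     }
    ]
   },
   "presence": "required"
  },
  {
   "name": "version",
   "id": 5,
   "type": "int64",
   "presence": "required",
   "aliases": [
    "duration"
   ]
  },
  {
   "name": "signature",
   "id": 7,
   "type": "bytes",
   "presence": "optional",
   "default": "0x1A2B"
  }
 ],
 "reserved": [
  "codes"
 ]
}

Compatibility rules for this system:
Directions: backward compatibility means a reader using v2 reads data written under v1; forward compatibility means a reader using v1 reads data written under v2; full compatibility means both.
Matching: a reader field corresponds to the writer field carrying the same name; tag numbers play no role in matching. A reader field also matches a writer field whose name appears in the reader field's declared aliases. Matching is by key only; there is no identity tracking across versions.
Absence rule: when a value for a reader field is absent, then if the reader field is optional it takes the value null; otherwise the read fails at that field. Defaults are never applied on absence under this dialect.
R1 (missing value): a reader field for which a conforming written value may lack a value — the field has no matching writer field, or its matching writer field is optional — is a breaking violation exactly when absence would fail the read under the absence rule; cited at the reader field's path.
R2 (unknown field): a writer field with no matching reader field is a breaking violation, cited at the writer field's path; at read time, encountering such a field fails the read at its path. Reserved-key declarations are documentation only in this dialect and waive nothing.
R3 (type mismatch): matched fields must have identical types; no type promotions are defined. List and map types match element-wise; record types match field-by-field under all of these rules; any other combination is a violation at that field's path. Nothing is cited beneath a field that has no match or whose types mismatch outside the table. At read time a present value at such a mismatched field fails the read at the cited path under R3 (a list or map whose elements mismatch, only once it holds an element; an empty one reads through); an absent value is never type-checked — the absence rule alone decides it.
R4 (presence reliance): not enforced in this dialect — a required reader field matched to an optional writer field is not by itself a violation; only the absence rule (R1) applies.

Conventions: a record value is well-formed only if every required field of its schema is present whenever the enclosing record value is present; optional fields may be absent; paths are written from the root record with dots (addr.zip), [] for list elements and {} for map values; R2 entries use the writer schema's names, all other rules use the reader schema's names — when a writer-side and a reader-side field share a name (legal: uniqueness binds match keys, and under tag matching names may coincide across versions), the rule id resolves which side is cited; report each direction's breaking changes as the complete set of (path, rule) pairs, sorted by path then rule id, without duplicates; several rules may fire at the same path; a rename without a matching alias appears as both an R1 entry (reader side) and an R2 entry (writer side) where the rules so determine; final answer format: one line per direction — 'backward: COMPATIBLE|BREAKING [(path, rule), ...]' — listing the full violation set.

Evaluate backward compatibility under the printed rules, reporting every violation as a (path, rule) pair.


backward: COMPATIBLE []

in Account below, arrows point writer -> reader
backward pass over Account, reader schema v2, writer schema v1:
  tags <- tags (map<string, float64> -> map<string, float64>, writer required)
  no writer field matches reader quantity
  audit <- audit (Geo -> Geo, writer required)
  version <- duration (int64 -> int64, writer required)
  signature <- signature (bytes -> bytes, writer required)
  audit.city <- audit.city (string -> string, writer required)
  audit.balance <- audit.balance (float64 -> float64, writer optional)
  nothing fires on Account: backward is COMPATIBLE
ruling out the remaining Account differences:
  renamed field duration to version in record Account (alias duration declared on the renamed field) -> matters only for Account's forward compatibility — outside the asked direction
  field signature in record Account: required changed to optional -> matters only for Account's forward compatibility — outside the asked direction
  added field quantity to record Account: optional int64, tag 4 (in v2 it sits immediately before audit) -> matters only for Account's forward compatibility — outside the asked direction


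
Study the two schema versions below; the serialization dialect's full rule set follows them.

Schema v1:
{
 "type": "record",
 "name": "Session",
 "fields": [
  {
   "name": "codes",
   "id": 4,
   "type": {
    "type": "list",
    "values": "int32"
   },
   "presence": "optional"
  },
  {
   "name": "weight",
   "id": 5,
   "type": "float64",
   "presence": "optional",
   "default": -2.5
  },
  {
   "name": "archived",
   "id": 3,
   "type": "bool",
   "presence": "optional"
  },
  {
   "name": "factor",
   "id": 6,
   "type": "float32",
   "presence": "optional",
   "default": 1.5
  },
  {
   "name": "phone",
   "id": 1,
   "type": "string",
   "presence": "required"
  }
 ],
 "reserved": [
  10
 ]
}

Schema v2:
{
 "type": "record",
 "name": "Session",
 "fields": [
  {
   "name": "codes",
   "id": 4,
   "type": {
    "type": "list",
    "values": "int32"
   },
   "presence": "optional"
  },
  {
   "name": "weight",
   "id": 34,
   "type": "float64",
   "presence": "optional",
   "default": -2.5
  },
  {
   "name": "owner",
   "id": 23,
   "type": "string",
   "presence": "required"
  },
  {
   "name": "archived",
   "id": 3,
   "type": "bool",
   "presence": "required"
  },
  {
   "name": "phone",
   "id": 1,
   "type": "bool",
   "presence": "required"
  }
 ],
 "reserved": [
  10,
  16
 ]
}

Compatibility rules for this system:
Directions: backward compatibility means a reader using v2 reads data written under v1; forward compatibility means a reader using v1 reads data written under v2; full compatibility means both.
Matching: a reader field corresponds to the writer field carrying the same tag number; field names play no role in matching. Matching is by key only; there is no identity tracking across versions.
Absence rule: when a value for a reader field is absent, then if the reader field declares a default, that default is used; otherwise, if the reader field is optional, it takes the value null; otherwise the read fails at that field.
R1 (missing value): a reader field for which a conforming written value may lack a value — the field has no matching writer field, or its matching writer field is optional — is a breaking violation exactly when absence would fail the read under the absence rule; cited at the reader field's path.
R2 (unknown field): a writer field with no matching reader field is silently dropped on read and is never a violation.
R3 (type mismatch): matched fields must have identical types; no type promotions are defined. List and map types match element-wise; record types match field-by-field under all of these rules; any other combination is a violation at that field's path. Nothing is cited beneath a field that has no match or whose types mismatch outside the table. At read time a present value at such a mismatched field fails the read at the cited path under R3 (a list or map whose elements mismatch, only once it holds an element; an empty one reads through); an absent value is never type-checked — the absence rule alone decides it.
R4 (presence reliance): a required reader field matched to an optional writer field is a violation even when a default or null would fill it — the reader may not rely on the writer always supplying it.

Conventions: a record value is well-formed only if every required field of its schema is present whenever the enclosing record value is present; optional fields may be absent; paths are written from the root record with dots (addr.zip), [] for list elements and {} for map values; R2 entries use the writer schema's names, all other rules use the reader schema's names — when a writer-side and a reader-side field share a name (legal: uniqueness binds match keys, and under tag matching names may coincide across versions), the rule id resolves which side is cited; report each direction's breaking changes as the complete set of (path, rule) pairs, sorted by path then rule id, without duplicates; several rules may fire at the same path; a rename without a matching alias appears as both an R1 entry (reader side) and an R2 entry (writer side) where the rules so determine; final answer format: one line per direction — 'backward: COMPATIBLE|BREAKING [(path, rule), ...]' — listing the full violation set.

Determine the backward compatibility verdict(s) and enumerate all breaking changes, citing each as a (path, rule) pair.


backward: BREAKING [(archived, R1), (archived, R4), (owner, R1), (phone, R3)]

the writer's type comes first in each Session pair
backward pass over Session, reader schema v2, writer schema v1:
  codes: paired with writer codes (list<int32> -> list<int32>; writer optional)
  no writer field matches reader weight
  no writer field matches reader owner
  archived: paired with writer archived (bool -> bool; writer optional)
  phone: paired with writer phone (string -> bool; writer required)
  writer weight: unknown to reader
  writer factor: unknown to reader
  R1 fires at archived
  R4 fires at archived
  R1 fires at owner
  R3 fires at phone
  => backward: BREAKING (4)
the rest of the Session diff is inert for this question:
  removed field factor from record Session -> no rule fires on it in Session's dialect; the asked verdict holds
  field weight in record Session: tag 5 changed to 34 -> no rule fires on it in Session's dialect; the asked verdict holds


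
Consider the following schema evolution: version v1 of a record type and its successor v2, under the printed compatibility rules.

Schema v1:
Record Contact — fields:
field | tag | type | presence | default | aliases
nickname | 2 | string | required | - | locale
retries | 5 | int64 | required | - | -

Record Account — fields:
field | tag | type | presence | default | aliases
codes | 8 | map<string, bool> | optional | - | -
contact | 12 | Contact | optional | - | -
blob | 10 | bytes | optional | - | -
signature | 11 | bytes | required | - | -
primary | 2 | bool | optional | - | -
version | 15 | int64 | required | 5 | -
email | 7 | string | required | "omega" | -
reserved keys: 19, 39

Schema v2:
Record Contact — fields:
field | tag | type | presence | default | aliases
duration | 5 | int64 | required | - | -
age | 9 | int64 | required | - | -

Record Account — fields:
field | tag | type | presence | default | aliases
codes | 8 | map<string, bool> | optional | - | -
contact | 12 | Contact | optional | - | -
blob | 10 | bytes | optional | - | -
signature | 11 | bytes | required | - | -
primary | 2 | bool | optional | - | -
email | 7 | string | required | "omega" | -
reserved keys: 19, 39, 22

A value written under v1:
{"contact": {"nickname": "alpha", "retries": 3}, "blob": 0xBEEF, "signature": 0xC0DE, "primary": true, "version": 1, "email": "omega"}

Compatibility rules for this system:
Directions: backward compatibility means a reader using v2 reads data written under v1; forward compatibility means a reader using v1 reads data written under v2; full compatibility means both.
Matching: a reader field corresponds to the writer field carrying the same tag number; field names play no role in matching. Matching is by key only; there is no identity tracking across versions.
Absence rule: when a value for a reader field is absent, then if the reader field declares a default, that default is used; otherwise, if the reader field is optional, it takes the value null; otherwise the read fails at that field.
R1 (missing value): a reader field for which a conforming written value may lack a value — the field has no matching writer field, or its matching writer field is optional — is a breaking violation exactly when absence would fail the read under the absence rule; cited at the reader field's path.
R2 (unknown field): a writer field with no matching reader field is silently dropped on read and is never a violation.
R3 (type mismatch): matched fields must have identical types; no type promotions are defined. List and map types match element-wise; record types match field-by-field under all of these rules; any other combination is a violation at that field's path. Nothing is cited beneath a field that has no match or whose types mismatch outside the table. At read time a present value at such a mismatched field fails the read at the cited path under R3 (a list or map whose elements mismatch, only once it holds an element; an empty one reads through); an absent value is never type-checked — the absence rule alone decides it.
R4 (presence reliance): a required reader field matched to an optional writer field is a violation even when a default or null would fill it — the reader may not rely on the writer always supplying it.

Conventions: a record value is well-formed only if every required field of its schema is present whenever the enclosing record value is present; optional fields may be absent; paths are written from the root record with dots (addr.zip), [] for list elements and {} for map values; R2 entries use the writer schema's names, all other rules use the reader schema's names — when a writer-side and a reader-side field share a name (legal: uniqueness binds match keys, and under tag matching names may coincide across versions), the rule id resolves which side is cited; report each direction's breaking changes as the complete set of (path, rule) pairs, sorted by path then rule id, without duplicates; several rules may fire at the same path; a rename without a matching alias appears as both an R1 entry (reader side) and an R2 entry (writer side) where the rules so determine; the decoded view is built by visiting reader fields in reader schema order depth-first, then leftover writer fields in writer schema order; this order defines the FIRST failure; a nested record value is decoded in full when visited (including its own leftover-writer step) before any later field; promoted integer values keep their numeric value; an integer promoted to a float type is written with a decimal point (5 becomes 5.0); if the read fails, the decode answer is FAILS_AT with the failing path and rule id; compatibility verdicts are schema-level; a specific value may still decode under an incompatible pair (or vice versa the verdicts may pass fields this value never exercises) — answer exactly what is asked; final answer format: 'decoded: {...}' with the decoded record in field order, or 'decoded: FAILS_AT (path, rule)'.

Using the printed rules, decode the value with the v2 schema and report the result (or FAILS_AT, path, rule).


each type pair in Account: writer, then reader
migrating the Account value to v2:
  codes := null (absent, optional -> null)
  contact.duration := 3 (from writer retries)
  read fails at contact.age under R1 (no fill)
  => FAILS_AT (contact.age, R1)
remaining Account differences; none change what is asked:
  removed field nickname from record Contact -> a verdict-level change on Account — the shown value reads the same
  renamed field retries to duration in record Contact -> fires no rule on Account under this dialect and leaves the result unchanged
  removed field version from record Account -> fires no rule on Account under this dialect and leaves the result unchanged

decoded: FAILS_AT (contact.age, R1)


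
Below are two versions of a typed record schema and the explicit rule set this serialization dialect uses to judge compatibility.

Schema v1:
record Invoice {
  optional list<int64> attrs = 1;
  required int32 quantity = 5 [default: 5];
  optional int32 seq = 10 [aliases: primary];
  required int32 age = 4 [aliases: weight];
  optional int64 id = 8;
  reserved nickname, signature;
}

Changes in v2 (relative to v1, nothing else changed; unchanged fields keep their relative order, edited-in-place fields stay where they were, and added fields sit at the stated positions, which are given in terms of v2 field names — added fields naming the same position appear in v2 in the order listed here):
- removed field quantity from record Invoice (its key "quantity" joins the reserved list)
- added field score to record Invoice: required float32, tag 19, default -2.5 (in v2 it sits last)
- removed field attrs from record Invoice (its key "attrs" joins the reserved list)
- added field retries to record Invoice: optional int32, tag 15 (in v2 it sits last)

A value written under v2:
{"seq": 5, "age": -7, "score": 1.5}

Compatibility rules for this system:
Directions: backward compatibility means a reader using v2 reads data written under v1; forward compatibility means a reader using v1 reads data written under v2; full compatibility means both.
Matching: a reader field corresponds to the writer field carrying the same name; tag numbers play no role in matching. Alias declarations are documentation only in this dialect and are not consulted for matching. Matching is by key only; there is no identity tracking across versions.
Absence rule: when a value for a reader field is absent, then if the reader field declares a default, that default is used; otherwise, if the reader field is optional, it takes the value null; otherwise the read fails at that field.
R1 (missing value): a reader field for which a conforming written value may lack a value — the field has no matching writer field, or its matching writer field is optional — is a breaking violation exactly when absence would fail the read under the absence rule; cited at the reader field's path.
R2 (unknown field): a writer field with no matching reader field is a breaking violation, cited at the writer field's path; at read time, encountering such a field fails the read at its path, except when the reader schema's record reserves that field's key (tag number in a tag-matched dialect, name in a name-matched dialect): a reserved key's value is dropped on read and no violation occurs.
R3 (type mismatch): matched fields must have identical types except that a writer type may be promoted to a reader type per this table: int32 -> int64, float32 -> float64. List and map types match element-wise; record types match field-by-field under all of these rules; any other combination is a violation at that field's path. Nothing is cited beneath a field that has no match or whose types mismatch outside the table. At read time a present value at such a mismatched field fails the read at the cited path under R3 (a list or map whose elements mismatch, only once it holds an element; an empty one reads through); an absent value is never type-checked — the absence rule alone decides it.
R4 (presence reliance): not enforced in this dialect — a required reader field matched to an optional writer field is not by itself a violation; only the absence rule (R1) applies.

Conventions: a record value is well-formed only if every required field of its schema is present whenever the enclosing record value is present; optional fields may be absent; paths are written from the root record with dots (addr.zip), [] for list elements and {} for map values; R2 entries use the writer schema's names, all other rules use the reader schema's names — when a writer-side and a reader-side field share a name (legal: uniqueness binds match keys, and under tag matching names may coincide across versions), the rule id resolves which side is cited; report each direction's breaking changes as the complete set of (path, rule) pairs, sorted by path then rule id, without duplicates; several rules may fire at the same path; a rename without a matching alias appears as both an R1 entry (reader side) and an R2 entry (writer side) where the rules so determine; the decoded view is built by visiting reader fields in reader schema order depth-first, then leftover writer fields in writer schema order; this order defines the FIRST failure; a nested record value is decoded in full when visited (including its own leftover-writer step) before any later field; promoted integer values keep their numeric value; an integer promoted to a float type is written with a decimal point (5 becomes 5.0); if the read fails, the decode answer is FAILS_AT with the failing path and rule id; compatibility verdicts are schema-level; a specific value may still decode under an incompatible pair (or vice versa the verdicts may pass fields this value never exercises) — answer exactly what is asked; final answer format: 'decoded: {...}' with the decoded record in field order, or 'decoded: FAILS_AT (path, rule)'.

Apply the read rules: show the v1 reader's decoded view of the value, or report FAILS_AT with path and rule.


in Invoice below, arrows point writer -> reader
migrating the Invoice value to v1:
  attrs := null (missing; optional => null)
  quantity := 5 (missing; default applied)
  seq := 5
  age := -7
  id := null (missing; optional => null)
  read fails at score under R2 (unknown field)
  => FAILS_AT (score, R2)
the other Invoice changes do not affect what is asked:
  removed field quantity from record Invoice (its key "quantity" joins the reserved list) -> no rule fires on it and the decoded Invoice view is identical with or without it
  removed field attrs from record Invoice (its key "attrs" joins the reserved list) -> no rule fires on it and the decoded Invoice view is identical with or without it
  added field retries to record Invoice: optional int32, tag 15 (in v2 it sits last) -> shifts the Invoice verdicts, not this decode

decoded: FAILS_AT (score, R2)


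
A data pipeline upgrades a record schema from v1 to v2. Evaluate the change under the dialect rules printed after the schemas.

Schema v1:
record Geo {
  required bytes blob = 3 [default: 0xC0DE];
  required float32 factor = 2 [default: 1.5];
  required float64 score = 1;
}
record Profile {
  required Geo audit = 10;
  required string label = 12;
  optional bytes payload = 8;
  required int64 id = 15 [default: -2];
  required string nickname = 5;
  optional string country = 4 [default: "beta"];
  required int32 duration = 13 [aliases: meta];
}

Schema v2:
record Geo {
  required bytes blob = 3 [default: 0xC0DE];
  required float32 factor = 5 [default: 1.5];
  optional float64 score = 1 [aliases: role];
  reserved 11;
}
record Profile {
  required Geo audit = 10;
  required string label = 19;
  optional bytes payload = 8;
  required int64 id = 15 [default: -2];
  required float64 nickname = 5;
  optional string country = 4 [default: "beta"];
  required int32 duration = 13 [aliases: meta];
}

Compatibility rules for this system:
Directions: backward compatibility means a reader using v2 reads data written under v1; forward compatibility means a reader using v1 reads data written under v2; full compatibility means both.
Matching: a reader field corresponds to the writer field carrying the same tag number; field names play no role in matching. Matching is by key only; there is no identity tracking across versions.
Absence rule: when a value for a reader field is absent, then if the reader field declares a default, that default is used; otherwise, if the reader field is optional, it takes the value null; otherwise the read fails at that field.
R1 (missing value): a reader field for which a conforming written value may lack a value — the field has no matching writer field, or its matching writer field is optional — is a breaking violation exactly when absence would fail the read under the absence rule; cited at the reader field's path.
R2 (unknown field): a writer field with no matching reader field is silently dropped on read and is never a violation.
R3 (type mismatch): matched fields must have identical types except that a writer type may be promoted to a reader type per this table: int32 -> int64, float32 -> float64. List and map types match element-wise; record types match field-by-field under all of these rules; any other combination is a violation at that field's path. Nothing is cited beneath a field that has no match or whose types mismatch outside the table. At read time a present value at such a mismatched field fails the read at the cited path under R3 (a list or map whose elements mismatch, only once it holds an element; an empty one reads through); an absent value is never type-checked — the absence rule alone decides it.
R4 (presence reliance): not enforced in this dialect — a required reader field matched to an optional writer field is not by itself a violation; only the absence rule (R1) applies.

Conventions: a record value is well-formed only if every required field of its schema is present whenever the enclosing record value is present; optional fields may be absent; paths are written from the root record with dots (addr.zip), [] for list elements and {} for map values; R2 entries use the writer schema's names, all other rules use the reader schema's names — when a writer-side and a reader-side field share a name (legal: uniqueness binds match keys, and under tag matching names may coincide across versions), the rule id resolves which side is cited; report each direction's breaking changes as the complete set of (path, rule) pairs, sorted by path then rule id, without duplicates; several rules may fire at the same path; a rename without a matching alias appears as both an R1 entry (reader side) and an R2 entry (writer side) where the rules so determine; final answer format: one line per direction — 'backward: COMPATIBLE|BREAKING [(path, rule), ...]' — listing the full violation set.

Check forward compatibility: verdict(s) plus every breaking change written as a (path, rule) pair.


forward: BREAKING [(audit.score, R1), (label, R1), (nickname, R3)]

the writer's type comes first in each Profile pair
forward analysis of Profile with v1 as reader and v2 as writer:
  audit <- audit (Geo -> Geo, writer required)
  no writer field matches reader label
  payload <- payload (bytes -> bytes, writer optional)
  id <- id (int64 -> int64, writer required)
  nickname <- nickname (float64 -> string, writer required)
  country <- country (string -> string, writer optional)
  duration <- duration (int32 -> int32, writer required)
  leftover writer field: label
  audit.blob <- audit.blob (bytes -> bytes, writer required)
  no writer field matches reader audit.factor
  audit.score <- audit.score (float64 -> float64, writer optional)
  leftover writer field: audit.factor
  violation R1 at audit.score
  violation R1 at label
  violation R3 at nickname
  => forward: BREAKING (3)
the rest of the Profile diff is inert for this question:
  field factor in record Geo: tag 2 changed to 5 -> inert for the asked Profile verdict: nothing fires


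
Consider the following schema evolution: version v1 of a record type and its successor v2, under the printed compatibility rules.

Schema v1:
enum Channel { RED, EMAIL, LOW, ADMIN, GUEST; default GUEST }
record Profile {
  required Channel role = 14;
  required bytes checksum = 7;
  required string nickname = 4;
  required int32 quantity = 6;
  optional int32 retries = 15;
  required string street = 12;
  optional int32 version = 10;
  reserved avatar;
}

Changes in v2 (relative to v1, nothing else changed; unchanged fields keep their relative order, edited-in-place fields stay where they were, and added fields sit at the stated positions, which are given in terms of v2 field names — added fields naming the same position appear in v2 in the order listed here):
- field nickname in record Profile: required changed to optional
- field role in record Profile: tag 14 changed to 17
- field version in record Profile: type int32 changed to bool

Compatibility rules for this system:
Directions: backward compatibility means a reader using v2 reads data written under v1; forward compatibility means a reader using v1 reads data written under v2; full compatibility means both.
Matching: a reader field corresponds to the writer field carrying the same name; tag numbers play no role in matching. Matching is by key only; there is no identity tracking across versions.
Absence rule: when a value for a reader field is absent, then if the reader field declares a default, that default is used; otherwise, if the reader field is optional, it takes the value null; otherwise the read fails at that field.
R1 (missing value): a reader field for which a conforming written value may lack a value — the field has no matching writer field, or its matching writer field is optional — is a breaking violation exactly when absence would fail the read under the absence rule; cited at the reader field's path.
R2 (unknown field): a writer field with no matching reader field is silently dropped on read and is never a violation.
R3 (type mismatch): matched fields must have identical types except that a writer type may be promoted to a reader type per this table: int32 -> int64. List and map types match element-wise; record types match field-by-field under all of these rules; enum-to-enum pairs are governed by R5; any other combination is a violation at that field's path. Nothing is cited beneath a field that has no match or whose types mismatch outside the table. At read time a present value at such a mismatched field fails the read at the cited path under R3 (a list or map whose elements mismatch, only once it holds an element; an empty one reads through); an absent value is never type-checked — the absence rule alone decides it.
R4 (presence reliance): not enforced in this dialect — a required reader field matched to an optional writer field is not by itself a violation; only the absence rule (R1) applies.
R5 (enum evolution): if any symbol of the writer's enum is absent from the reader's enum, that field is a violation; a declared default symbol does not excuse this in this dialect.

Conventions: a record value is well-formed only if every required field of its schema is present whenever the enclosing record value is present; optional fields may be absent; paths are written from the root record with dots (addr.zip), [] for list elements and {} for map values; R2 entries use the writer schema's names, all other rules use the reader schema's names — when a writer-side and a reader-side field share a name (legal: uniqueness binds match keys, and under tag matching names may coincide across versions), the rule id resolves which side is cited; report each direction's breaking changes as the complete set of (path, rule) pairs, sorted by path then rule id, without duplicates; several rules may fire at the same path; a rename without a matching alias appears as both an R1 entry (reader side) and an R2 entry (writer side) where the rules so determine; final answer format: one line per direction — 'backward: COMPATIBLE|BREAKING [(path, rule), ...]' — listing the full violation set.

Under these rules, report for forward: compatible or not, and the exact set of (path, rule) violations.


the writer's type comes first in each Profile pair
checking forward for Profile: reader v1 against writer v2:
  Channel -> Channel, writer required: role aligns to role
  bytes -> bytes, writer required: checksum aligns to checksum
  string -> string, writer optional: nickname aligns to nickname
  int32 -> int32, writer required: quantity aligns to quantity
  int32 -> int32, writer optional: retries aligns to retries
  string -> string, writer required: street aligns to street
  bool -> int32, writer optional: version aligns to version
  rule R1 violated at nickname
  rule R3 violated at version
  => forward verdict for Profile: BREAKING, 2 violation(s)
the rest of the Profile diff is inert for this question:
  field role in record Profile: tag 14 changed to 17 -> inert for the asked Profile verdict: nothing fires

forward: BREAKING [(nickname, R1), (version, R3)]


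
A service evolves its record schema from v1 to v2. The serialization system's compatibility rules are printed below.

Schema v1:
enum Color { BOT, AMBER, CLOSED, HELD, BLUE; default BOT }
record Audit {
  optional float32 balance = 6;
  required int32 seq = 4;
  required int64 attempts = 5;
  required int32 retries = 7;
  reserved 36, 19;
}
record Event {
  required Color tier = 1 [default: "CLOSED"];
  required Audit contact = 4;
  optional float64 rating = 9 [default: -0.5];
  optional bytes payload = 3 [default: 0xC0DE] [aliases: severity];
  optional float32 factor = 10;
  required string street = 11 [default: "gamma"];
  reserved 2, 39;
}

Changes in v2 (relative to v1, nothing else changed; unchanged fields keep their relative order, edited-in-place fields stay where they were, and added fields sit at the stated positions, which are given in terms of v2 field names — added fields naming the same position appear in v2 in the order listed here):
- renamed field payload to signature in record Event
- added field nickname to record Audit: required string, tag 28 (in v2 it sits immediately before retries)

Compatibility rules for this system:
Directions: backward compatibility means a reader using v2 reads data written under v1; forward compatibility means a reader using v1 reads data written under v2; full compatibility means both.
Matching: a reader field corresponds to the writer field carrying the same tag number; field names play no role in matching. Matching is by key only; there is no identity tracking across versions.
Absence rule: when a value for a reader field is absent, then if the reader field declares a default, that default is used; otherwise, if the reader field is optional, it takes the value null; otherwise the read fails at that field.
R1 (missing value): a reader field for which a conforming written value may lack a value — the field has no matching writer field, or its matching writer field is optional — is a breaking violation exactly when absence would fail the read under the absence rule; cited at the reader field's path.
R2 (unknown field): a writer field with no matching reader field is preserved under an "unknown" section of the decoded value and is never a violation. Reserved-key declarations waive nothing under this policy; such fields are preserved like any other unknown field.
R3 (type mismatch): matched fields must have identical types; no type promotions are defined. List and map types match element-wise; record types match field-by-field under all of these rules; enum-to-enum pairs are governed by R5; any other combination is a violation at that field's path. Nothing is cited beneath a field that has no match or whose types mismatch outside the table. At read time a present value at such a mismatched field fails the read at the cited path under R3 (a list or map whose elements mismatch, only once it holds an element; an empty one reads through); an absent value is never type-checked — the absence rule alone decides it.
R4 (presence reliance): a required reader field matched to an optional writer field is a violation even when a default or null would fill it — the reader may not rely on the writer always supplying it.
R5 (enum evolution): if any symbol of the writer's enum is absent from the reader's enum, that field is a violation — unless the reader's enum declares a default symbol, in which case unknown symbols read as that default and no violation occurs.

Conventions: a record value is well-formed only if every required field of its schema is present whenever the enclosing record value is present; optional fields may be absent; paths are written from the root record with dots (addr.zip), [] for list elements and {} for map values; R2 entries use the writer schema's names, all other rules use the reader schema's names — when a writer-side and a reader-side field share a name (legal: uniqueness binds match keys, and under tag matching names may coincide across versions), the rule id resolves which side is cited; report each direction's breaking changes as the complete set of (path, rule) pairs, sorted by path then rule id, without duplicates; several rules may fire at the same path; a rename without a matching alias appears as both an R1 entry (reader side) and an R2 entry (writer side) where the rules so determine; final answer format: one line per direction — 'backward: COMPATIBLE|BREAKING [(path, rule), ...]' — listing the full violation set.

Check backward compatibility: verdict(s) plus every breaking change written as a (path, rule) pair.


backward: BREAKING [(contact.nickname, R1)]

arrows below run writer -> reader for Event
backward analysis of Event with v2 as reader and v1 as writer:
  writer required, Color -> Color: reader tier maps from writer tier
  writer required, Audit -> Audit: reader contact maps from writer contact
  writer optional, float64 -> float64: reader rating maps from writer rating
  writer optional, bytes -> bytes: reader signature maps from writer payload
  writer optional, float32 -> float32: reader factor maps from writer factor
  writer required, string -> string: reader street maps from writer street
  writer optional, float32 -> float32: reader contact.balance maps from writer contact.balance
  writer required, int32 -> int32: reader contact.seq maps from writer contact.seq
  writer required, int64 -> int64: reader contact.attempts maps from writer contact.attempts
  contact.nickname has no writer counterpart
  writer required, int32 -> int32: reader contact.retries maps from writer contact.retries
  R1 fires at contact.nickname
  => backward verdict for Event: BREAKING, 1 violation(s)
ruling out the remaining Event differences:
  renamed field payload to signature in record Event -> inert for the asked Event verdict: nothing fires


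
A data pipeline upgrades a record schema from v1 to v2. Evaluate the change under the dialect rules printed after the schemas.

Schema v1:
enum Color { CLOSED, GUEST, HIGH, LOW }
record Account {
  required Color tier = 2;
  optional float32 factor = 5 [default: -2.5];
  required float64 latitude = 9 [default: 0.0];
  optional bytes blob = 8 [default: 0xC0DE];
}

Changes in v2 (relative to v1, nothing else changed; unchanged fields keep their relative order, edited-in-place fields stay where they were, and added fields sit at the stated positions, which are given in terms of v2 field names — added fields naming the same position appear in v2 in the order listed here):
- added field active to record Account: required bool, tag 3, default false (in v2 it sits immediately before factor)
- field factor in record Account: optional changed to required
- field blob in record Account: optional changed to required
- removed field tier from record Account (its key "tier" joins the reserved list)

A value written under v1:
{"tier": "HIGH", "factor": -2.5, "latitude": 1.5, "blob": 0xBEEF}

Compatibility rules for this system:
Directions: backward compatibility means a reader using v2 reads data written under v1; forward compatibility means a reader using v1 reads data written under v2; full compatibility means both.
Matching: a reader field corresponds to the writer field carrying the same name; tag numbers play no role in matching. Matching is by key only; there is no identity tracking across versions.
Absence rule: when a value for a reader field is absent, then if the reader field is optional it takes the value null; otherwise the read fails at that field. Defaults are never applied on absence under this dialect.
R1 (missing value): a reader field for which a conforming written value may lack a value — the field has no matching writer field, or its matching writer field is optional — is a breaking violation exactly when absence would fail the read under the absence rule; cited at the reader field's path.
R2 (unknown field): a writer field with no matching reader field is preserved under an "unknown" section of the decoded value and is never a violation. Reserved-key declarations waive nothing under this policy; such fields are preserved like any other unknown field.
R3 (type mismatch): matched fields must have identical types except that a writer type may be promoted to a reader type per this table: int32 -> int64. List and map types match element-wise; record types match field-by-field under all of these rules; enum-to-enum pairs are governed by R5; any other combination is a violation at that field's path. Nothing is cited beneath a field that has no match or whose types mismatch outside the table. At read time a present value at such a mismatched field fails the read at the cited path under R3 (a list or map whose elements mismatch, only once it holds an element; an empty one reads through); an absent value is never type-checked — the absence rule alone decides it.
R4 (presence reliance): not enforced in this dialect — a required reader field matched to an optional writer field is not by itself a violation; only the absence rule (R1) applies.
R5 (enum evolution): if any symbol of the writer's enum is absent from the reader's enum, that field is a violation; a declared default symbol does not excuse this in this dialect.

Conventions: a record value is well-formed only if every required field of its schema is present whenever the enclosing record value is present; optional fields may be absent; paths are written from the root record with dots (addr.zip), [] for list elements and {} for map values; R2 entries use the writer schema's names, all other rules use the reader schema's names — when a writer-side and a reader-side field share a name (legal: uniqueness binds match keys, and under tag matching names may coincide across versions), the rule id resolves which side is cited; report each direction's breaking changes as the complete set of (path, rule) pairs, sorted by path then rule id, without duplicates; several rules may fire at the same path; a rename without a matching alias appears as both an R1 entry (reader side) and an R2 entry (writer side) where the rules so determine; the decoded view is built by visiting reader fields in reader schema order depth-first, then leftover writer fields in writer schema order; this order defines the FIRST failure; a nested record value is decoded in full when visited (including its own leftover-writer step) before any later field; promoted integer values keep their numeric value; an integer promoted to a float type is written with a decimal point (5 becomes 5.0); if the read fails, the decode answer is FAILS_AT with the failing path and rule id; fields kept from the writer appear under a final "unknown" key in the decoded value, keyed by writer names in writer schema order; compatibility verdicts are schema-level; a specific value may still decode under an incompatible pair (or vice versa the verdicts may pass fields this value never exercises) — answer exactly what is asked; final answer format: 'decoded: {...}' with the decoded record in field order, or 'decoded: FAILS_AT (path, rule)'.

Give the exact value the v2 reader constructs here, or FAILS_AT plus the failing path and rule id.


decoded: FAILS_AT (active, R1)

each type pair in Account: writer, then reader
decoding the Account value with the v2 reader:
  read fails at active under R1 (no fill)
  => FAILS_AT (active, R1)
ruling out the remaining Account differences:
  field factor in record Account: optional changed to required -> matters for Account compatibility verdicts, not for this value's decode
  field blob in record Account: optional changed to required -> matters for Account compatibility verdicts, not for this value's decode
  removed field tier from record Account (its key "tier" joins the reserved list) -> matters for Account compatibility verdicts, not for this value's decode
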